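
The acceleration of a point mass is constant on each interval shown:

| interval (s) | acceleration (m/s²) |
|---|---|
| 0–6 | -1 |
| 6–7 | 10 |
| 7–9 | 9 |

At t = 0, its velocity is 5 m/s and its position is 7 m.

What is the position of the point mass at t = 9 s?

59 m

On each constant-a segment, Δv = aΔt and Δx = v₀Δt + ½aΔt²; chain segment to segment.
0–6 s: v starts 5 m/s; Δx = 5·6 + ½·-1·6² = 12 m; v ends -1 m/s.
6–7 s: v starts -1 m/s; Δx = -1·1 + ½·10·1² = 4 m; v ends 9 m/s.
7–9 s: v starts 9 m/s; Δx = 9·2 + ½·9·2² = 36 m; v ends 27 m/s.
x(9) = 7 + Σ Δx = 59 m.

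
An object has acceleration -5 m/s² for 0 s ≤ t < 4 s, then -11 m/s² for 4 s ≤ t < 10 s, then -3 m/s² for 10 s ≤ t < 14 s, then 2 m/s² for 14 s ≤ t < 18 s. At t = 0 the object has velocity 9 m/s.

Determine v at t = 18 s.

-81 m/s

Δv equals the area under the a-t graph; then v = v₀ + Δv.
0–4 s: -5 × 4 = -20 m/s
4–10 s: -11 × 6 = -66 m/s
10–14 s: -3 × 4 = -12 m/s
14–18 s: 2 × 4 = 8 m/s
Δv = -90 m/s, so v(18) = 9 + (-90) = -81 m/s.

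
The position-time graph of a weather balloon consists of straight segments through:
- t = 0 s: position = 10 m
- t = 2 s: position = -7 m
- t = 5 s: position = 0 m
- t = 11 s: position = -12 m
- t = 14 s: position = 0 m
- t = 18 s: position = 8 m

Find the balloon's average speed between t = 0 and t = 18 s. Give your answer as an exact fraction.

Average speed = (total path length)/(elapsed time); on a piecewise-linear x-t graph the path length is Σ|Δx|.
0–2 s: |Δx| = |-7 − 10| = 17 m
2–5 s: |Δx| = |0 − -7| = 7 m
5–11 s: |Δx| = |-12 − 0| = 12 m
11–14 s: |Δx| = |0 − -12| = 12 m
14–18 s: |Δx| = |8 − 0| = 8 m
Total path = 56 m; average speed = 56/18 = 28/9 m/s.

28/9 m/s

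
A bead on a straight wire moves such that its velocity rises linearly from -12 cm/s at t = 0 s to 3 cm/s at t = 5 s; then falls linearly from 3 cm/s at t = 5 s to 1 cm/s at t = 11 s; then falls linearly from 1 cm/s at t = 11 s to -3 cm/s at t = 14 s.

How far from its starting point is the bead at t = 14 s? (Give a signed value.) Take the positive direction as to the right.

-13.5 cm

Displacement is the signed area under the v-t curve.
0–5 s: ½(-12 + 3)(5) = -22.5 cm
5–11 s: ½(3 + 1)(6) = 12 cm
11–14 s: ½(1 + -3)(3) = -3 cm
Net displacement = -13.5 cm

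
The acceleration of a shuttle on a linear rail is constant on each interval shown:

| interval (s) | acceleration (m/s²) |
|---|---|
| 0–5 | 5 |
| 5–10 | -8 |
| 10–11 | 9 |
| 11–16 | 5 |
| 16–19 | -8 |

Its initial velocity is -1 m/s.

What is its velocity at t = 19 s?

-6 m/s

Δv equals the area under the a-t graph; then v = v₀ + Δv.
0–5 s: 5 × 5 = 25 m/s
5–10 s: -8 × 5 = -40 m/s
10–11 s: 9 × 1 = 9 m/s
11–16 s: 5 × 5 = 25 m/s
16–19 s: -8 × 3 = -24 m/s
Δv = -5 m/s, so v(19) = -1 + (-5) = -6 m/s.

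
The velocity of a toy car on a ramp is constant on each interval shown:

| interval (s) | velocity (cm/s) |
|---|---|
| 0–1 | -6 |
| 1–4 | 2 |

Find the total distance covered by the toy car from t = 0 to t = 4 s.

Distance (not displacement) is the total path length: add the absolute areas under v-t.
0–1 s: |-6| × 1 = 6 cm
1–4 s: |2| × 3 = 6 cm
Total distance = 12 cm

12 cm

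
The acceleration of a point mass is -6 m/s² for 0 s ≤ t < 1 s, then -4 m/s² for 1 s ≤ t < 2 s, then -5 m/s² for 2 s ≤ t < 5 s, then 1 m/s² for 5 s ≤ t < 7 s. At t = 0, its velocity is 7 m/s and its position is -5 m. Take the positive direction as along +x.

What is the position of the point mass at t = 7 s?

-67.5 m

On each constant-a segment, Δv = aΔt and Δx = v₀Δt + ½aΔt²; chain segment to segment.
0–1 s: v starts 7 m/s; Δx = 7·1 + ½·-6·1² = 4 m; v ends 1 m/s.
1–2 s: v starts 1 m/s; Δx = 1·1 + ½·-4·1² = -1 m; v ends -3 m/s.
2–5 s: v starts -3 m/s; Δx = -3·3 + ½·-5·3² = -31.5 m; v ends -18 m/s.
5–7 s: v starts -18 m/s; Δx = -18·2 + ½·1·2² = -34 m; v ends -16 m/s.
x(7) = -5 + Σ Δx = -67.5 m.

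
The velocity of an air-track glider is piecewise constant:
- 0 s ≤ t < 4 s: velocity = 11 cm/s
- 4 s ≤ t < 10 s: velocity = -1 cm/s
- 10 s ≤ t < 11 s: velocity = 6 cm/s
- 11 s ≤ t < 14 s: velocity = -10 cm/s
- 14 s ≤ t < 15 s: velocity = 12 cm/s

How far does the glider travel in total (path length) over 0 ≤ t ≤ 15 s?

Distance (not displacement) is the total path length: add the absolute areas under v-t.
0–4 s: |11| × 4 = 44 cm
4–10 s: |-1| × 6 = 6 cm
10–11 s: |6| × 1 = 6 cm
11–14 s: |-10| × 3 = 30 cm
14–15 s: |12| × 1 = 12 cm
Total distance = 98 cm

98 cm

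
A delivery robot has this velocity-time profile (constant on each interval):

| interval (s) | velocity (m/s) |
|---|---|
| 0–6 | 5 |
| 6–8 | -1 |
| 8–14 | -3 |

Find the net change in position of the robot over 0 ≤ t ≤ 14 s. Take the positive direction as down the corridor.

Displacement is the signed area under the v-t curve.
0–6 s: 5 × 6 = 30 m
6–8 s: -1 × 2 = -2 m
8–14 s: -3 × 6 = -18 m
Net displacement = 10 m

10 m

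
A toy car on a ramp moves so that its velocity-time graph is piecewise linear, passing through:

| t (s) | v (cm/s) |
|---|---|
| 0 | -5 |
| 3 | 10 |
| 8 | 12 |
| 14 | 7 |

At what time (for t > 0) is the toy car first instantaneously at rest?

v changes sign on 0–3 s (from -5 to 10); the graph is linear there, so v = 0 at t = 0 + (5)·(3 − 0)/(10 − -5) = 1 s.

t = 1 s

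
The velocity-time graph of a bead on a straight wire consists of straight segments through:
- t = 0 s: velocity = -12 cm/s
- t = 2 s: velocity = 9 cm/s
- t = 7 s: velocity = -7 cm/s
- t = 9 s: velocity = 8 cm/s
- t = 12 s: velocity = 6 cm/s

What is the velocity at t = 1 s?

On 0–2 s the graph is linear from -12 to 9 cm/s: v(1) = -12 + (9 − -12)·(1 − 0)/(2 − 0) = -1.5 cm/s.

-1.5 cm/s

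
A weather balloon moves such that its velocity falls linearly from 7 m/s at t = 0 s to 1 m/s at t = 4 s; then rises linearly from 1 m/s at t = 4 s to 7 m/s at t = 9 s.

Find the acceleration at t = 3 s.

Acceleration is the slope of the v-t graph on 0–4 s: (1 − 7)/(4 − 0) = -1.5 m/s².

-1.5 m/s²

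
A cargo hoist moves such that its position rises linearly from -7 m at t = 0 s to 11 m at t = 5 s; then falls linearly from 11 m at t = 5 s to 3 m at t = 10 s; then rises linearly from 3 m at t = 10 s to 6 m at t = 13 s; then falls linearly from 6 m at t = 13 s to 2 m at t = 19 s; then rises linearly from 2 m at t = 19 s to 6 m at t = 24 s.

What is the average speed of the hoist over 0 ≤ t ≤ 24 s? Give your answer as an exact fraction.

Average speed = (total path length)/(elapsed time); on a piecewise-linear x-t graph the path length is Σ|Δx|.
0–5 s: |Δx| = |11 − -7| = 18 m
5–10 s: |Δx| = |3 − 11| = 8 m
10–13 s: |Δx| = |6 − 3| = 3 m
13–19 s: |Δx| = |2 − 6| = 4 m
19–24 s: |Δx| = |6 − 2| = 4 m
Total path = 37 m; average speed = 37/24 = 37/24 m/s.

37/24 m/s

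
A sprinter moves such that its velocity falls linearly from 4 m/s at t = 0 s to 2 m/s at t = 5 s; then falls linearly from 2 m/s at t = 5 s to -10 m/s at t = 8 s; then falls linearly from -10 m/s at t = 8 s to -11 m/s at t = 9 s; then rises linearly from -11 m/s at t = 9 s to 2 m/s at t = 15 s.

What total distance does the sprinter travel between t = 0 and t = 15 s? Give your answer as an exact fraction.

1751/26 m

Total distance travelled is ∫|v| dt — sum the magnitudes of each area piece.
0–5 s: |½(4 + 2)(5)| = 15 m
5–8 s: v = 0 at t = 5.5 s; triangle areas 0.5 + 12.5 = 13 m
8–9 s: |½(-10 + -11)(1)| = 10.5 m
9–15 s: v = 0 at t = 183/13 s; triangle areas 363/13 + 12/13 = 375/13 m
Total distance = 1751/26 m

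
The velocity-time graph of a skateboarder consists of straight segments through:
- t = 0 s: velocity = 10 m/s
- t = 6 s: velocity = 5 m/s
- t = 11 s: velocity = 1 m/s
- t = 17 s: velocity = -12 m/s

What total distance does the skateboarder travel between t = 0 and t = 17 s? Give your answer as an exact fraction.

Distance (not displacement) is the total path length: add the absolute areas under v-t.
0–6 s: |½(10 + 5)(6)| = 45 m
6–11 s: |½(5 + 1)(5)| = 15 m
11–17 s: v = 0 at t = 149/13 s; triangle areas 3/13 + 432/13 = 435/13 m
Total distance = 1215/13 m

1215/13 m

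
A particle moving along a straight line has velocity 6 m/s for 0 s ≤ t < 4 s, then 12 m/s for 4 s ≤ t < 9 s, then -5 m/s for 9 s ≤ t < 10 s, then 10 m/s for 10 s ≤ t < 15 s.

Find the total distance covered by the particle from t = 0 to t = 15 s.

Distance (not displacement) is the total path length: add the absolute areas under v-t.
0–4 s: |6| × 4 = 24 m
4–9 s: |12| × 5 = 60 m
9–10 s: |-5| × 1 = 5 m
10–15 s: |10| × 5 = 50 m
Total distance = 139 m

139 m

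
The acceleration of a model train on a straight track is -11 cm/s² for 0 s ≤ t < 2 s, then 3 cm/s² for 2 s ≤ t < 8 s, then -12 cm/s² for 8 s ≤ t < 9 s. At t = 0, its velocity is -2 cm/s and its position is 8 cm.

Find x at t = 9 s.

On each constant-a segment, Δv = aΔt and Δx = v₀Δt + ½aΔt²; chain segment to segment.
0–2 s: v starts -2 cm/s; Δx = -2·2 + ½·-11·2² = -26 cm; v ends -24 cm/s.
2–8 s: v starts -24 cm/s; Δx = -24·6 + ½·3·6² = -90 cm; v ends -6 cm/s.
8–9 s: v starts -6 cm/s; Δx = -6·1 + ½·-12·1² = -12 cm; v ends -18 cm/s.
x(9) = 8 + Σ Δx = -120 cm.

-120 cm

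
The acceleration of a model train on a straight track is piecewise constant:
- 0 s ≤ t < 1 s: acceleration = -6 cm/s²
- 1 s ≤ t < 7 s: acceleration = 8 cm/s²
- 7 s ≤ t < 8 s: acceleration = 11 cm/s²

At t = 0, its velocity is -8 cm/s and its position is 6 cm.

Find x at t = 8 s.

On each constant-a segment, Δv = aΔt and Δx = v₀Δt + ½aΔt²; chain segment to segment.
0–1 s: v starts -8 cm/s; Δx = -8·1 + ½·-6·1² = -11 cm; v ends -14 cm/s.
1–7 s: v starts -14 cm/s; Δx = -14·6 + ½·8·6² = 60 cm; v ends 34 cm/s.
7–8 s: v starts 34 cm/s; Δx = 34·1 + ½·11·1² = 39.5 cm; v ends 45 cm/s.
x(8) = 6 + Σ Δx = 94.5 cm.

94.5 cm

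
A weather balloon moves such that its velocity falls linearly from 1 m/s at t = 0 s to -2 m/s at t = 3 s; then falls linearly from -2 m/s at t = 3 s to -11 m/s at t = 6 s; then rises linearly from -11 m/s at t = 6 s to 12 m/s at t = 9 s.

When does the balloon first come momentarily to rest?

v changes sign on 0–3 s (from 1 to -2); the graph is linear there, so v = 0 at t = 0 + (-1)·(3 − 0)/(-2 − 1) = 1 s.

t = 1 s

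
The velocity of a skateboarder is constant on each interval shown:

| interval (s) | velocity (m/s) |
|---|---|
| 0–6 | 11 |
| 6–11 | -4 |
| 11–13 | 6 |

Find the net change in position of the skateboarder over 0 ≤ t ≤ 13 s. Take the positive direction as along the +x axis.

58 m

Displacement is the signed area under the v-t curve.
0–6 s: 11 × 6 = 66 m
6–11 s: -4 × 5 = -20 m
11–13 s: 6 × 2 = 12 m
Net displacement = 58 m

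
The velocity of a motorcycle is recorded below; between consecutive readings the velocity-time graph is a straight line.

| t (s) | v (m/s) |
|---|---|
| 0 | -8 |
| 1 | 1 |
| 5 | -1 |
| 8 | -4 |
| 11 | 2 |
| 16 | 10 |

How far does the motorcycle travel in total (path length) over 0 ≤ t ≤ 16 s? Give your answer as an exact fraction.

433/9 m

Total distance travelled is ∫|v| dt — sum the magnitudes of each area piece.
0–1 s: v = 0 at t = 8/9 s; triangle areas 32/9 + 1/18 = 65/18 m
1–5 s: v = 0 at t = 3 s; triangle areas 1 + 1 = 2 m
5–8 s: |½(-1 + -4)(3)| = 7.5 m
8–11 s: v = 0 at t = 10 s; triangle areas 4 + 1 = 5 m
11–16 s: |½(2 + 10)(5)| = 30 m
Total distance = 433/9 m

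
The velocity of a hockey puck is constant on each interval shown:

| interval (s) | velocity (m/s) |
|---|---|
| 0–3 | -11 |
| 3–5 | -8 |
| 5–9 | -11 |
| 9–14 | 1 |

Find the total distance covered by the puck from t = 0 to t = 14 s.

Total distance travelled is ∫|v| dt — sum the magnitudes of each area piece.
0–3 s: |-11| × 3 = 33 m
3–5 s: |-8| × 2 = 16 m
5–9 s: |-11| × 4 = 44 m
9–14 s: |1| × 5 = 5 m
Total distance = 98 m

98 m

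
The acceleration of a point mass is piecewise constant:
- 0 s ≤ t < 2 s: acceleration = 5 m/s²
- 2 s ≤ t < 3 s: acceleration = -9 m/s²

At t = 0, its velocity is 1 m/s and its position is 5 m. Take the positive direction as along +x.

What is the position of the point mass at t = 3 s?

On each constant-a segment, Δv = aΔt and Δx = v₀Δt + ½aΔt²; chain segment to segment.
0–2 s: v starts 1 m/s; Δx = 1·2 + ½·5·2² = 12 m; v ends 11 m/s.
2–3 s: v starts 11 m/s; Δx = 11·1 + ½·-9·1² = 6.5 m; v ends 2 m/s.
x(3) = 5 + Σ Δx = 23.5 m.

23.5 m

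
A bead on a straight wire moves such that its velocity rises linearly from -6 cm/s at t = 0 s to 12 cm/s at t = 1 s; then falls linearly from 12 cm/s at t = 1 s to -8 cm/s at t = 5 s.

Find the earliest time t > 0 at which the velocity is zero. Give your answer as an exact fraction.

v changes sign on 0–1 s (from -6 to 12); the graph is linear there, so v = 0 at t = 0 + (6)·(1 − 0)/(12 − -6) = 1/3 s.

t = 1/3 s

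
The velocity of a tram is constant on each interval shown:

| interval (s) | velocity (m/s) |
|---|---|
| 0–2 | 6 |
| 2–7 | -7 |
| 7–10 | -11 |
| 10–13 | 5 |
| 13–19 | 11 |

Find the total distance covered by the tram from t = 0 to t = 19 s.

161 m

Distance (not displacement) is the total path length: add the absolute areas under v-t.
0–2 s: |6| × 2 = 12 m
2–7 s: |-7| × 5 = 35 m
7–10 s: |-11| × 3 = 33 m
10–13 s: |5| × 3 = 15 m
13–19 s: |11| × 6 = 66 m
Total distance = 161 m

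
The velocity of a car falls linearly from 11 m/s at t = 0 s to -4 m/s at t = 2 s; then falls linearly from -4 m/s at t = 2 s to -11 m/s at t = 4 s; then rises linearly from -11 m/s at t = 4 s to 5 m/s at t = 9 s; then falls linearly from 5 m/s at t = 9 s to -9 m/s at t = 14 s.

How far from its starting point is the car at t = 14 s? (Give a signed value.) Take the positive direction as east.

-33 m

Net displacement equals the area under the velocity-time graph (areas below the axis count negative).
0–2 s: ½(11 + -4)(2) = 7 m
2–4 s: ½(-4 + -11)(2) = -15 m
4–9 s: ½(-11 + 5)(5) = -15 m
9–14 s: ½(5 + -9)(5) = -10 m
Net displacement = -33 m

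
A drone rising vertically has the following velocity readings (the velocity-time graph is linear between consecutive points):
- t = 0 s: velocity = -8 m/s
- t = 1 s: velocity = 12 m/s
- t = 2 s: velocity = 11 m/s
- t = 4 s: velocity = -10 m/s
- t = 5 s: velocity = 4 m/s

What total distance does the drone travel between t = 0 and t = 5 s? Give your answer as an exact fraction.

941/30 m

Total distance travelled is ∫|v| dt — sum the magnitudes of each area piece.
0–1 s: v = 0 at t = 0.4 s; triangle areas 1.6 + 3.6 = 5.2 m
1–2 s: |½(12 + 11)(1)| = 11.5 m
2–4 s: v = 0 at t = 64/21 s; triangle areas 121/21 + 100/21 = 221/21 m
4–5 s: v = 0 at t = 33/7 s; triangle areas 25/7 + 4/7 = 29/7 m
Total distance = 941/30 m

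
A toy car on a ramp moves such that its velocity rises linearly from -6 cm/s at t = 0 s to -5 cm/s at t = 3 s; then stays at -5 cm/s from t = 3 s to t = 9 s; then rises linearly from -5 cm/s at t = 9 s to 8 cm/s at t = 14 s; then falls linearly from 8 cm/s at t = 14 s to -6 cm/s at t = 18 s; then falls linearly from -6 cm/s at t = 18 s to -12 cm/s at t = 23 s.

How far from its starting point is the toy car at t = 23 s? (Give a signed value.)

-80 cm

Net displacement equals the area under the velocity-time graph (areas below the axis count negative).
0–3 s: ½(-6 + -5)(3) = -16.5 cm
3–9 s: -5 × 6 = -30 cm
9–14 s: ½(-5 + 8)(5) = 7.5 cm
14–18 s: ½(8 + -6)(4) = 4 cm
18–23 s: ½(-6 + -12)(5) = -45 cm
Net displacement = -80 cm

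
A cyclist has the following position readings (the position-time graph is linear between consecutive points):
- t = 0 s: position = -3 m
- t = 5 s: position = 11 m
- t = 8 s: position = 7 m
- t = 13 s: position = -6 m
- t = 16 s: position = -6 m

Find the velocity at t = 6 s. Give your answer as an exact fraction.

Velocity is the slope of the x-t graph on 5–8 s: (7 − 11)/(8 − 5) = -4/3 m/s.

-4/3 m/s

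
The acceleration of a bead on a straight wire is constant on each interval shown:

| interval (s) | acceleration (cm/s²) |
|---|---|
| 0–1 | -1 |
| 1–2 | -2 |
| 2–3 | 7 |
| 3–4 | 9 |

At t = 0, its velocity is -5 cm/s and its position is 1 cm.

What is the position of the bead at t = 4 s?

-12.5 cm

On each constant-a segment, Δv = aΔt and Δx = v₀Δt + ½aΔt²; chain segment to segment.
0–1 s: v starts -5 cm/s; Δx = -5·1 + ½·-1·1² = -5.5 cm; v ends -6 cm/s.
1–2 s: v starts -6 cm/s; Δx = -6·1 + ½·-2·1² = -7 cm; v ends -8 cm/s.
2–3 s: v starts -8 cm/s; Δx = -8·1 + ½·7·1² = -4.5 cm; v ends -1 cm/s.
3–4 s: v starts -1 cm/s; Δx = -1·1 + ½·9·1² = 3.5 cm; v ends 8 cm/s.
x(4) = 1 + Σ Δx = -12.5 cm.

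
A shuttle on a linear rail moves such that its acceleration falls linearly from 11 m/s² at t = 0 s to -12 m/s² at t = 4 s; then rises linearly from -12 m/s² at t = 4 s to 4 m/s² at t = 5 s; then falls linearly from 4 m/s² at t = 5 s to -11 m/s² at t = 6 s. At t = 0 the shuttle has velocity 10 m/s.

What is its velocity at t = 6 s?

0.5 m/s

Δv equals the area under the a-t graph; then v = v₀ + Δv.
0–4 s: ½(11 + -12)(4) = -2 m/s
4–5 s: ½(-12 + 4)(1) = -4 m/s
5–6 s: ½(4 + -11)(1) = -3.5 m/s
Δv = -9.5 m/s, so v(6) = 10 + (-9.5) = 0.5 m/s.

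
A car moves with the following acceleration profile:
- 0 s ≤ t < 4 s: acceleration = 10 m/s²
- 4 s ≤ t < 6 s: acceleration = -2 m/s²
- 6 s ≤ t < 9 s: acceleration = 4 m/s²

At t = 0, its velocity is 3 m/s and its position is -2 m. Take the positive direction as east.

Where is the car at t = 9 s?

307 m

On each constant-a segment, Δv = aΔt and Δx = v₀Δt + ½aΔt²; chain segment to segment.
0–4 s: v starts 3 m/s; Δx = 3·4 + ½·10·4² = 92 m; v ends 43 m/s.
4–6 s: v starts 43 m/s; Δx = 43·2 + ½·-2·2² = 82 m; v ends 39 m/s.
6–9 s: v starts 39 m/s; Δx = 39·3 + ½·4·3² = 135 m; v ends 51 m/s.
x(9) = -2 + Σ Δx = 307 m.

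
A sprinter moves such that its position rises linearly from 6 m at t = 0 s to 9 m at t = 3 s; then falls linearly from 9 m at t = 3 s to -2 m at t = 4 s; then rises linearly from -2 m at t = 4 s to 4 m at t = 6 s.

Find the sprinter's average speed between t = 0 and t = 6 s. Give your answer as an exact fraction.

10/3 m/s

Average speed = (total path length)/(elapsed time); on a piecewise-linear x-t graph the path length is Σ|Δx|.
0–3 s: |Δx| = |9 − 6| = 3 m
3–4 s: |Δx| = |-2 − 9| = 11 m
4–6 s: |Δx| = |4 − -2| = 6 m
Total path = 20 m; average speed = 20/6 = 10/3 m/s.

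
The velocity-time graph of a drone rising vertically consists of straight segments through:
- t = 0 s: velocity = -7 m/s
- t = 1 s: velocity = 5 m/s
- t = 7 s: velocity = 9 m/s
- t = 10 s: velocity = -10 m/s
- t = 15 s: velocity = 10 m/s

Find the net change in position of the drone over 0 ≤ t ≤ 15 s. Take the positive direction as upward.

39.5 m

Net displacement equals the area under the velocity-time graph (areas below the axis count negative).
0–1 s: ½(-7 + 5)(1) = -1 m
1–7 s: ½(5 + 9)(6) = 42 m
7–10 s: ½(9 + -10)(3) = -1.5 m
10–15 s: ½(-10 + 10)(5) = 0 m
Net displacement = 39.5 m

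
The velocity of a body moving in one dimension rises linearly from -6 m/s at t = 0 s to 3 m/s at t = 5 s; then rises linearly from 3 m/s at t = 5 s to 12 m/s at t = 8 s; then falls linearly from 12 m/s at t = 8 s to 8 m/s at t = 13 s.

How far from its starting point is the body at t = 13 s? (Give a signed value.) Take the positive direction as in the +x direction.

65 m

Net displacement equals the area under the velocity-time graph (areas below the axis count negative).
0–5 s: ½(-6 + 3)(5) = -7.5 m
5–8 s: ½(3 + 12)(3) = 22.5 m
8–13 s: ½(12 + 8)(5) = 50 m
Net displacement = 65 m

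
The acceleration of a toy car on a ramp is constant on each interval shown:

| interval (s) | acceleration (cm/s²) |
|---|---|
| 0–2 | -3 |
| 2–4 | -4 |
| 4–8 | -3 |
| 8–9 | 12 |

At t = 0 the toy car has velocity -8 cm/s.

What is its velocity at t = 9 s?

-22 cm/s

Δv equals the area under the a-t graph; then v = v₀ + Δv.
0–2 s: -3 × 2 = -6 cm/s
2–4 s: -4 × 2 = -8 cm/s
4–8 s: -3 × 4 = -12 cm/s
8–9 s: 12 × 1 = 12 cm/s
Δv = -14 cm/s, so v(9) = -8 + (-14) = -22 cm/s.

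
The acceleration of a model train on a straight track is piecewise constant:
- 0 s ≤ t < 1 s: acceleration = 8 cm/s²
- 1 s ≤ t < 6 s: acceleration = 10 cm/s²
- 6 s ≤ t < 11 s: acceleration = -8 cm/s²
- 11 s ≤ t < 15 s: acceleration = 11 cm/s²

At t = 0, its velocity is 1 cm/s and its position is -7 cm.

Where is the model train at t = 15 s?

On each constant-a segment, Δv = aΔt and Δx = v₀Δt + ½aΔt²; chain segment to segment.
0–1 s: v starts 1 cm/s; Δx = 1·1 + ½·8·1² = 5 cm; v ends 9 cm/s.
1–6 s: v starts 9 cm/s; Δx = 9·5 + ½·10·5² = 170 cm; v ends 59 cm/s.
6–11 s: v starts 59 cm/s; Δx = 59·5 + ½·-8·5² = 195 cm; v ends 19 cm/s.
11–15 s: v starts 19 cm/s; Δx = 19·4 + ½·11·4² = 164 cm; v ends 63 cm/s.
x(15) = -7 + Σ Δx = 527 cm.

527 cm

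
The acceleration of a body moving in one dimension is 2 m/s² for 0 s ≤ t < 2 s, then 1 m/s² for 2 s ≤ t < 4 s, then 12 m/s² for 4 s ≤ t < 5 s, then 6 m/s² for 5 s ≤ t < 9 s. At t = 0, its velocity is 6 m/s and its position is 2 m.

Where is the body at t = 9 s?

On each constant-a segment, Δv = aΔt and Δx = v₀Δt + ½aΔt²; chain segment to segment.
0–2 s: v starts 6 m/s; Δx = 6·2 + ½·2·2² = 16 m; v ends 10 m/s.
2–4 s: v starts 10 m/s; Δx = 10·2 + ½·1·2² = 22 m; v ends 12 m/s.
4–5 s: v starts 12 m/s; Δx = 12·1 + ½·12·1² = 18 m; v ends 24 m/s.
5–9 s: v starts 24 m/s; Δx = 24·4 + ½·6·4² = 144 m; v ends 48 m/s.
x(9) = 2 + Σ Δx = 202 m.

202 m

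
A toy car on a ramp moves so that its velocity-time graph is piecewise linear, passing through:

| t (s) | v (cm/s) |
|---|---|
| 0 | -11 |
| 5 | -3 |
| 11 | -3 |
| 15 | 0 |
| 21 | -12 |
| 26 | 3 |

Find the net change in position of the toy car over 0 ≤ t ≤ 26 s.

-117.5 cm

Displacement is the signed area under the v-t curve.
0–5 s: ½(-11 + -3)(5) = -35 cm
5–11 s: -3 × 6 = -18 cm
11–15 s: ½(-3 + 0)(4) = -6 cm
15–21 s: ½(0 + -12)(6) = -36 cm
21–26 s: ½(-12 + 3)(5) = -22.5 cm
Net displacement = -117.5 cm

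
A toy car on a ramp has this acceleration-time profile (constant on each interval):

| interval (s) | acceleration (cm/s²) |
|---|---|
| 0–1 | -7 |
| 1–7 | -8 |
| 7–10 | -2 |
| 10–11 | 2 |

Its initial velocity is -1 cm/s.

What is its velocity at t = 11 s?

Δv equals the area under the a-t graph; then v = v₀ + Δv.
0–1 s: -7 × 1 = -7 cm/s
1–7 s: -8 × 6 = -48 cm/s
7–10 s: -2 × 3 = -6 cm/s
10–11 s: 2 × 1 = 2 cm/s
Δv = -59 cm/s, so v(11) = -1 + (-59) = -60 cm/s.

-60 cm/s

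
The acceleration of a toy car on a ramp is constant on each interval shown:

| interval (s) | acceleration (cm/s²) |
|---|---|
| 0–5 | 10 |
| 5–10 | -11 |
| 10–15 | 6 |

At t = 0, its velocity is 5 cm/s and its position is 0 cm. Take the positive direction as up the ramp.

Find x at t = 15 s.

362.5 cm

On each constant-a segment, Δv = aΔt and Δx = v₀Δt + ½aΔt²; chain segment to segment.
0–5 s: v starts 5 cm/s; Δx = 5·5 + ½·10·5² = 150 cm; v ends 55 cm/s.
5–10 s: v starts 55 cm/s; Δx = 55·5 + ½·-11·5² = 137.5 cm; v ends 0 cm/s.
10–15 s: v starts 0 cm/s; Δx = 0·5 + ½·6·5² = 75 cm; v ends 30 cm/s.
x(15) = 0 + Σ Δx = 362.5 cm.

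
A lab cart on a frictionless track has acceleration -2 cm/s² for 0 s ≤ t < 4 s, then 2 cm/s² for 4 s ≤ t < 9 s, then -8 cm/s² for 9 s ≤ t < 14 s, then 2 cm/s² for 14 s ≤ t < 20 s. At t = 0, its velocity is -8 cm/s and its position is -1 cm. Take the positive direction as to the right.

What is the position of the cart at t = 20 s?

On each constant-a segment, Δv = aΔt and Δx = v₀Δt + ½aΔt²; chain segment to segment.
0–4 s: v starts -8 cm/s; Δx = -8·4 + ½·-2·4² = -48 cm; v ends -16 cm/s.
4–9 s: v starts -16 cm/s; Δx = -16·5 + ½·2·5² = -55 cm; v ends -6 cm/s.
9–14 s: v starts -6 cm/s; Δx = -6·5 + ½·-8·5² = -130 cm; v ends -46 cm/s.
14–20 s: v starts -46 cm/s; Δx = -46·6 + ½·2·6² = -240 cm; v ends -34 cm/s.
x(20) = -1 + Σ Δx = -474 cm.

-474 cm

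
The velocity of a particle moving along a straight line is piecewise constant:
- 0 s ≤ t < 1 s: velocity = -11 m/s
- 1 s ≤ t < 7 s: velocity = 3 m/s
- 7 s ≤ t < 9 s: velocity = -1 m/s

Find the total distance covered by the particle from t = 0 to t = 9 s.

31 m

Total distance travelled is ∫|v| dt — sum the magnitudes of each area piece.
0–1 s: |-11| × 1 = 11 m
1–7 s: |3| × 6 = 18 m
7–9 s: |-1| × 2 = 2 m
Total distance = 31 m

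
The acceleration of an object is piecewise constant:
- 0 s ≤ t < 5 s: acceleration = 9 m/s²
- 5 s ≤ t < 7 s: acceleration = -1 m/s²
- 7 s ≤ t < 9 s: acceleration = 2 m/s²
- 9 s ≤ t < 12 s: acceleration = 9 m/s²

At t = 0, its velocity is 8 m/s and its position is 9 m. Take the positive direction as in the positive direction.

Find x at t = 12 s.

On each constant-a segment, Δv = aΔt and Δx = v₀Δt + ½aΔt²; chain segment to segment.
0–5 s: v starts 8 m/s; Δx = 8·5 + ½·9·5² = 152.5 m; v ends 53 m/s.
5–7 s: v starts 53 m/s; Δx = 53·2 + ½·-1·2² = 104 m; v ends 51 m/s.
7–9 s: v starts 51 m/s; Δx = 51·2 + ½·2·2² = 106 m; v ends 55 m/s.
9–12 s: v starts 55 m/s; Δx = 55·3 + ½·9·3² = 205.5 m; v ends 82 m/s.
x(12) = 9 + Σ Δx = 577 m.

577 m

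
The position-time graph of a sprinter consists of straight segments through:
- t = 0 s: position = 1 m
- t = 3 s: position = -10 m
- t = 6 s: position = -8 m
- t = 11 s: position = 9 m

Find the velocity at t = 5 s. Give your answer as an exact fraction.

Velocity is the slope of the x-t graph on 3–6 s: (-8 − -10)/(6 − 3) = 2/3 m/s.

2/3 m/s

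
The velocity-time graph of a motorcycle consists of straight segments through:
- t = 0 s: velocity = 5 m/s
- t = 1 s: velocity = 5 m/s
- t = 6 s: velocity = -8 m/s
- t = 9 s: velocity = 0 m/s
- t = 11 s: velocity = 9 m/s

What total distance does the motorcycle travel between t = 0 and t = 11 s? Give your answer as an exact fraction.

1121/26 m

Total distance travelled is ∫|v| dt — sum the magnitudes of each area piece.
0–1 s: |5| × 1 = 5 m
1–6 s: v = 0 at t = 38/13 s; triangle areas 125/26 + 160/13 = 445/26 m
6–9 s: |½(-8 + 0)(3)| = 12 m
9–11 s: |½(0 + 9)(2)| = 9 m
Total distance = 1121/26 m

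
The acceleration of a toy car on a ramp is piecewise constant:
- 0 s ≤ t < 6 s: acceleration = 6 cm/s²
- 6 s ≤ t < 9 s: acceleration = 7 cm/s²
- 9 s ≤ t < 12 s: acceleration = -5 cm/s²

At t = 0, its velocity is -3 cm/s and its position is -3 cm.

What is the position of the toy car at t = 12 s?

On each constant-a segment, Δv = aΔt and Δx = v₀Δt + ½aΔt²; chain segment to segment.
0–6 s: v starts -3 cm/s; Δx = -3·6 + ½·6·6² = 90 cm; v ends 33 cm/s.
6–9 s: v starts 33 cm/s; Δx = 33·3 + ½·7·3² = 130.5 cm; v ends 54 cm/s.
9–12 s: v starts 54 cm/s; Δx = 54·3 + ½·-5·3² = 139.5 cm; v ends 39 cm/s.
x(12) = -3 + Σ Δx = 357 cm.

357 cm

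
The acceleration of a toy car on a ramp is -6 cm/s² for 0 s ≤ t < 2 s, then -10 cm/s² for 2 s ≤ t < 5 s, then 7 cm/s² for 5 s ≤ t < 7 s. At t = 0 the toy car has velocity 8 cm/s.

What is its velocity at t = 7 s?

-20 cm/s

Δv equals the area under the a-t graph; then v = v₀ + Δv.
0–2 s: -6 × 2 = -12 cm/s
2–5 s: -10 × 3 = -30 cm/s
5–7 s: 7 × 2 = 14 cm/s
Δv = -28 cm/s, so v(7) = 8 + (-28) = -20 cm/s.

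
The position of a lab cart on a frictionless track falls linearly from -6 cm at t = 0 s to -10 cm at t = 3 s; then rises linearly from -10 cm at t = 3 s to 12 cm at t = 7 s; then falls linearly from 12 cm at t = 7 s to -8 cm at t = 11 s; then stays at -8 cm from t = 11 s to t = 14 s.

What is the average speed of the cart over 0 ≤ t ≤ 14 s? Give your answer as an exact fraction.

Average speed = (total path length)/(elapsed time); on a piecewise-linear x-t graph the path length is Σ|Δx|.
0–3 s: |Δx| = |-10 − -6| = 4 cm
3–7 s: |Δx| = |12 − -10| = 22 cm
7–11 s: |Δx| = |-8 − 12| = 20 cm
11–14 s: |Δx| = |-8 − -8| = 0 cm
Total path = 46 cm; average speed = 46/14 = 23/7 cm/s.

23/7 cm/s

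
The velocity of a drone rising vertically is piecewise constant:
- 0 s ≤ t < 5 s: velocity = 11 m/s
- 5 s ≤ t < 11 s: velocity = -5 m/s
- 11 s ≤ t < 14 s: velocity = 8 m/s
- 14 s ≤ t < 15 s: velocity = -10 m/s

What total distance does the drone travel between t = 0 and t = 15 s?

Distance (not displacement) is the total path length: add the absolute areas under v-t.
0–5 s: |11| × 5 = 55 m
5–11 s: |-5| × 6 = 30 m
11–14 s: |8| × 3 = 24 m
14–15 s: |-10| × 1 = 10 m
Total distance = 119 m

119 m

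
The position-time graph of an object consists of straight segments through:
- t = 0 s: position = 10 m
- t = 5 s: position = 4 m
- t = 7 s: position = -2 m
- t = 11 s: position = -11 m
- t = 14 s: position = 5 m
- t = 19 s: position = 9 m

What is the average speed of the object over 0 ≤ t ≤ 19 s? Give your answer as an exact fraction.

Average speed = (total path length)/(elapsed time); on a piecewise-linear x-t graph the path length is Σ|Δx|.
0–5 s: |Δx| = |4 − 10| = 6 m
5–7 s: |Δx| = |-2 − 4| = 6 m
7–11 s: |Δx| = |-11 − -2| = 9 m
11–14 s: |Δx| = |5 − -11| = 16 m
14–19 s: |Δx| = |9 − 5| = 4 m
Total path = 41 m; average speed = 41/19 = 41/19 m/s.

41/19 m/s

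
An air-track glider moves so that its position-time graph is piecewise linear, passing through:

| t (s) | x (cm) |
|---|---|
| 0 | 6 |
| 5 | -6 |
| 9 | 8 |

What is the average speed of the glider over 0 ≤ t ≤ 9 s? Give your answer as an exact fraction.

Average speed = (total path length)/(elapsed time); on a piecewise-linear x-t graph the path length is Σ|Δx|.
0–5 s: |Δx| = |-6 − 6| = 12 cm
5–9 s: |Δx| = |8 − -6| = 14 cm
Total path = 26 cm; average speed = 26/9 = 26/9 cm/s.

26/9 cm/s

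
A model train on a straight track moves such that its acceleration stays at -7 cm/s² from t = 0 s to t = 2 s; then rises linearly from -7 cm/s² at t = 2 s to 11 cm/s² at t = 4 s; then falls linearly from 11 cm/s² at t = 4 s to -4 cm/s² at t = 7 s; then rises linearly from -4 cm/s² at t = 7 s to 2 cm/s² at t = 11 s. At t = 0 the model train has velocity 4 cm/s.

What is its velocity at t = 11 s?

Δv equals the area under the a-t graph; then v = v₀ + Δv.
0–2 s: -7 × 2 = -14 cm/s
2–4 s: ½(-7 + 11)(2) = 4 cm/s
4–7 s: ½(11 + -4)(3) = 10.5 cm/s
7–11 s: ½(-4 + 2)(4) = -4 cm/s
Δv = -3.5 cm/s, so v(11) = 4 + (-3.5) = 0.5 cm/s.

0.5 cm/s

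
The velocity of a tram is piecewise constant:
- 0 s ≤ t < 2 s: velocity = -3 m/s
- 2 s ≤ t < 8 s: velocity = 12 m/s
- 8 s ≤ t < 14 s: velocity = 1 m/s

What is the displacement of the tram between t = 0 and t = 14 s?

72 m

Displacement is the signed area under the v-t curve.
0–2 s: -3 × 2 = -6 m
2–8 s: 12 × 6 = 72 m
8–14 s: 1 × 6 = 6 m
Net displacement = 72 m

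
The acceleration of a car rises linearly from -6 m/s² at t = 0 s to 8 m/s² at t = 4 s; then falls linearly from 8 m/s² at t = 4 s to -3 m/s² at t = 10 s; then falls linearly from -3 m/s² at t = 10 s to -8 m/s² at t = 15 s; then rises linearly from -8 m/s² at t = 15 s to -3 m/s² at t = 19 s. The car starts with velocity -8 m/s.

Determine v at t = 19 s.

Δv equals the area under the a-t graph; then v = v₀ + Δv.
0–4 s: ½(-6 + 8)(4) = 4 m/s
4–10 s: ½(8 + -3)(6) = 15 m/s
10–15 s: ½(-3 + -8)(5) = -27.5 m/s
15–19 s: ½(-8 + -3)(4) = -22 m/s
Δv = -30.5 m/s, so v(19) = -8 + (-30.5) = -38.5 m/s.

-38.5 m/s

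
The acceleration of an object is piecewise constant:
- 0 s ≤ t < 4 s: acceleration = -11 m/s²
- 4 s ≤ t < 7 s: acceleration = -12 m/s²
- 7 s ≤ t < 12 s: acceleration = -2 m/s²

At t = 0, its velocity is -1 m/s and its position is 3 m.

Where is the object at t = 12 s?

-708 m

On each constant-a segment, Δv = aΔt and Δx = v₀Δt + ½aΔt²; chain segment to segment.
0–4 s: v starts -1 m/s; Δx = -1·4 + ½·-11·4² = -92 m; v ends -45 m/s.
4–7 s: v starts -45 m/s; Δx = -45·3 + ½·-12·3² = -189 m; v ends -81 m/s.
7–12 s: v starts -81 m/s; Δx = -81·5 + ½·-2·5² = -430 m; v ends -91 m/s.
x(12) = 3 + Σ Δx = -708 m.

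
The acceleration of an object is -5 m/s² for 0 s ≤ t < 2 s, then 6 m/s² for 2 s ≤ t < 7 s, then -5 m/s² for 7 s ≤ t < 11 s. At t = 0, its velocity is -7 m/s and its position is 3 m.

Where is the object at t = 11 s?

On each constant-a segment, Δv = aΔt and Δx = v₀Δt + ½aΔt²; chain segment to segment.
0–2 s: v starts -7 m/s; Δx = -7·2 + ½·-5·2² = -24 m; v ends -17 m/s.
2–7 s: v starts -17 m/s; Δx = -17·5 + ½·6·5² = -10 m; v ends 13 m/s.
7–11 s: v starts 13 m/s; Δx = 13·4 + ½·-5·4² = 12 m; v ends -7 m/s.
x(11) = 3 + Σ Δx = -19 m.

-19 m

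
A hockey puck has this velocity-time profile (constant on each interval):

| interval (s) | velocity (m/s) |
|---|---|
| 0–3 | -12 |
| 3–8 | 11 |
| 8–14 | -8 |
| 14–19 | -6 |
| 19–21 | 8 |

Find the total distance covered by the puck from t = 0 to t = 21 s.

185 m

Total distance travelled is ∫|v| dt — sum the magnitudes of each area piece.
0–3 s: |-12| × 3 = 36 m
3–8 s: |11| × 5 = 55 m
8–14 s: |-8| × 6 = 48 m
14–19 s: |-6| × 5 = 30 m
19–21 s: |8| × 2 = 16 m
Total distance = 185 m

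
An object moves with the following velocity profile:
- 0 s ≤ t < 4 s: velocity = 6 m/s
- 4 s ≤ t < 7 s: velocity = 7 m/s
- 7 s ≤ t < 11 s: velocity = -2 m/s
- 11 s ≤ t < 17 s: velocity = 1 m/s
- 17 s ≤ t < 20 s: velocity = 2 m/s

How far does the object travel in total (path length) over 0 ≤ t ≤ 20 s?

65 m

Distance (not displacement) is the total path length: add the absolute areas under v-t.
0–4 s: |6| × 4 = 24 m
4–7 s: |7| × 3 = 21 m
7–11 s: |-2| × 4 = 8 m
11–17 s: |1| × 6 = 6 m
17–20 s: |2| × 3 = 6 m
Total distance = 65 m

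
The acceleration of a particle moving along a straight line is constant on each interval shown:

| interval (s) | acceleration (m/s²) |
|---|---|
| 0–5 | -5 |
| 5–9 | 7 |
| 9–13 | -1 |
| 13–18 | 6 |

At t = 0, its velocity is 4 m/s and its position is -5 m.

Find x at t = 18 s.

On each constant-a segment, Δv = aΔt and Δx = v₀Δt + ½aΔt²; chain segment to segment.
0–5 s: v starts 4 m/s; Δx = 4·5 + ½·-5·5² = -42.5 m; v ends -21 m/s.
5–9 s: v starts -21 m/s; Δx = -21·4 + ½·7·4² = -28 m; v ends 7 m/s.
9–13 s: v starts 7 m/s; Δx = 7·4 + ½·-1·4² = 20 m; v ends 3 m/s.
13–18 s: v starts 3 m/s; Δx = 3·5 + ½·6·5² = 90 m; v ends 33 m/s.
x(18) = -5 + Σ Δx = 34.5 m.

34.5 m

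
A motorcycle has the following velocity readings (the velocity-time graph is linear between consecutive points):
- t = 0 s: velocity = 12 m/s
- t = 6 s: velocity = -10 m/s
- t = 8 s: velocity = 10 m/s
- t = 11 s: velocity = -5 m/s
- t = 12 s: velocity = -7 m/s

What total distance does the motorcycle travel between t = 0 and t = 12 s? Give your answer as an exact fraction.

Distance (not displacement) is the total path length: add the absolute areas under v-t.
0–6 s: v = 0 at t = 36/11 s; triangle areas 216/11 + 150/11 = 366/11 m
6–8 s: v = 0 at t = 7 s; triangle areas 5 + 5 = 10 m
8–11 s: v = 0 at t = 10 s; triangle areas 10 + 2.5 = 12.5 m
11–12 s: |½(-5 + -7)(1)| = 6 m
Total distance = 1359/22 m

1359/22 m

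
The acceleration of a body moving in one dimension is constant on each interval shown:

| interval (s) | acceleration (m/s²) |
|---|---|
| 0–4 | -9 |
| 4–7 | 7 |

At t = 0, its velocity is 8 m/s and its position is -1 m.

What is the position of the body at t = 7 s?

On each constant-a segment, Δv = aΔt and Δx = v₀Δt + ½aΔt²; chain segment to segment.
0–4 s: v starts 8 m/s; Δx = 8·4 + ½·-9·4² = -40 m; v ends -28 m/s.
4–7 s: v starts -28 m/s; Δx = -28·3 + ½·7·3² = -52.5 m; v ends -7 m/s.
x(7) = -1 + Σ Δx = -93.5 m.

-93.5 m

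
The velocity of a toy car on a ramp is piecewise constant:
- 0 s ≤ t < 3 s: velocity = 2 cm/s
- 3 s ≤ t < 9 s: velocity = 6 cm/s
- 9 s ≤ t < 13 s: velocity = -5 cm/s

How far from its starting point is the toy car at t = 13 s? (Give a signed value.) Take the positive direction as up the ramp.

Displacement is the signed area under the v-t curve.
0–3 s: 2 × 3 = 6 cm
3–9 s: 6 × 6 = 36 cm
9–13 s: -5 × 4 = -20 cm
Net displacement = 22 cm

22 cm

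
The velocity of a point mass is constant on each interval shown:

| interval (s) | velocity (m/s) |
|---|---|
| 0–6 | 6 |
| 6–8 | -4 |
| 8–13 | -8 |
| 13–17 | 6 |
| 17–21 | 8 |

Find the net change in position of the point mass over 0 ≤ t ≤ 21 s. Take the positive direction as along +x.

Net displacement equals the area under the velocity-time graph (areas below the axis count negative).
0–6 s: 6 × 6 = 36 m
6–8 s: -4 × 2 = -8 m
8–13 s: -8 × 5 = -40 m
13–17 s: 6 × 4 = 24 m
17–21 s: 8 × 4 = 32 m
Net displacement = 44 m

44 m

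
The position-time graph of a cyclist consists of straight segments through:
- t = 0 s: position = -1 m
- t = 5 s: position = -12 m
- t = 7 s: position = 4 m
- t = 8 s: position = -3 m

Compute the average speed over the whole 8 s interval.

Average speed = (total path length)/(elapsed time); on a piecewise-linear x-t graph the path length is Σ|Δx|.
0–5 s: |Δx| = |-12 − -1| = 11 m
5–7 s: |Δx| = |4 − -12| = 16 m
7–8 s: |Δx| = |-3 − 4| = 7 m
Total path = 34 m; average speed = 34/8 = 4.25 m/s.

4.25 m/s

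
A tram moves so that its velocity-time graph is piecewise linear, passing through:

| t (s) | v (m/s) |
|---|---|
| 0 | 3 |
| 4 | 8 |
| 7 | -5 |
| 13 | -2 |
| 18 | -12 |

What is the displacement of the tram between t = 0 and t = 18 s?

Net displacement equals the area under the velocity-time graph (areas below the axis count negative).
0–4 s: ½(3 + 8)(4) = 22 m
4–7 s: ½(8 + -5)(3) = 4.5 m
7–13 s: ½(-5 + -2)(6) = -21 m
13–18 s: ½(-2 + -12)(5) = -35 m
Net displacement = -29.5 m

-29.5 m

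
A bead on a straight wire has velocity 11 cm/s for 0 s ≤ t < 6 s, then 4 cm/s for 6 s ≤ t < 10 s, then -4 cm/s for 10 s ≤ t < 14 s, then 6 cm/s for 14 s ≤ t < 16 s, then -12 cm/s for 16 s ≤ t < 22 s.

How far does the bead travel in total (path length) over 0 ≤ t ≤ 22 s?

182 cm

Total distance travelled is ∫|v| dt — sum the magnitudes of each area piece.
0–6 s: |11| × 6 = 66 cm
6–10 s: |4| × 4 = 16 cm
10–14 s: |-4| × 4 = 16 cm
14–16 s: |6| × 2 = 12 cm
16–22 s: |-12| × 6 = 72 cm
Total distance = 182 cm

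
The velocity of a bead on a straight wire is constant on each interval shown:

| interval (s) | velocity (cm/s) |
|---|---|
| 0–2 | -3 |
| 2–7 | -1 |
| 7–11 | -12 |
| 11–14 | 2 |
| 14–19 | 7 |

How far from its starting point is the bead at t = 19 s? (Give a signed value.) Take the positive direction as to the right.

Displacement is the signed area under the v-t curve.
0–2 s: -3 × 2 = -6 cm
2–7 s: -1 × 5 = -5 cm
7–11 s: -12 × 4 = -48 cm
11–14 s: 2 × 3 = 6 cm
14–19 s: 7 × 5 = 35 cm
Net displacement = -18 cm

-18 cm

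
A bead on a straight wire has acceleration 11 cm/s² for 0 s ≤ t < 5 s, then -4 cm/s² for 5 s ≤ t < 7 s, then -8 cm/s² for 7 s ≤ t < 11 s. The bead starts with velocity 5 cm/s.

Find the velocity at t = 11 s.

20 cm/s

Δv equals the area under the a-t graph; then v = v₀ + Δv.
0–5 s: 11 × 5 = 55 cm/s
5–7 s: -4 × 2 = -8 cm/s
7–11 s: -8 × 4 = -32 cm/s
Δv = 15 cm/s, so v(11) = 5 + (15) = 20 cm/s.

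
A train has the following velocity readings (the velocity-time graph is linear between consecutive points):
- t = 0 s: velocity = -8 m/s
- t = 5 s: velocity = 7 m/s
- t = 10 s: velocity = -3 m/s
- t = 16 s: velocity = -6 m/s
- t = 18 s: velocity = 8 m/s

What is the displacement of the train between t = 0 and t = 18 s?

Net displacement equals the area under the velocity-time graph (areas below the axis count negative).
0–5 s: ½(-8 + 7)(5) = -2.5 m
5–10 s: ½(7 + -3)(5) = 10 m
10–16 s: ½(-3 + -6)(6) = -27 m
16–18 s: ½(-6 + 8)(2) = 2 m
Net displacement = -17.5 m

-17.5 m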